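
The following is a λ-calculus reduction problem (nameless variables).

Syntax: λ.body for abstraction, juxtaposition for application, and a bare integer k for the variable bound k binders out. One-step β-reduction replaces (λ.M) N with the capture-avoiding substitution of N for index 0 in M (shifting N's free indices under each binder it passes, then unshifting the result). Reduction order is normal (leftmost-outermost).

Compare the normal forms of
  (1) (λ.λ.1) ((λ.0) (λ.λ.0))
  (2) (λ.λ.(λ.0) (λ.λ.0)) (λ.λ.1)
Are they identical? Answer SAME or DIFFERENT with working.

Answer: SAME — A ⇓ λ.λ.λ.0, B ⇓ λ.λ.λ.0

Reduction:
Term A:
  start: (λ.λ.1) ((λ.0) (λ.λ.0))
  →1  λ.(λ.0) (λ.λ.0)
  →2  λ.λ.λ.0

Term B:
  start: (λ.λ.(λ.0) (λ.λ.0)) (λ.λ.1)
  →1  λ.(λ.0) (λ.λ.0)
  →2  λ.λ.λ.0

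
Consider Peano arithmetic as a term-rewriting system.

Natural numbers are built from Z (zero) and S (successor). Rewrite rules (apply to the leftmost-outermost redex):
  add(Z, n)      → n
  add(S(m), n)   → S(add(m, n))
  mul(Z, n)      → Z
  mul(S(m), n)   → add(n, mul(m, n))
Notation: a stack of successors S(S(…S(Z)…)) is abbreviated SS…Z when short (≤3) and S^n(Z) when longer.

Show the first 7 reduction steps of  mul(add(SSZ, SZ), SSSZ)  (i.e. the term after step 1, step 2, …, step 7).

  start: mul(add(SSZ, SZ), SSSZ)
  [1] mul(S(add(SZ, SZ)), SSSZ)
  [2] add(SSSZ, mul(add(SZ, SZ), SSSZ))
  [3] S(add(SSZ, mul(add(SZ, SZ), SSSZ)))
  [4] S(S(add(SZ, mul(add(SZ, SZ), SSSZ))))
  [5] S(S(S(add(Z, mul(add(SZ, SZ), SSSZ)))))
  [6] S(S(S(mul(add(SZ, SZ), SSSZ))))
  [7] S(S(S(mul(S(add(Z, SZ)), SSSZ))))

Answer: after 7 steps: S(S(S(mul(S(add(Z, SZ)), SSSZ))))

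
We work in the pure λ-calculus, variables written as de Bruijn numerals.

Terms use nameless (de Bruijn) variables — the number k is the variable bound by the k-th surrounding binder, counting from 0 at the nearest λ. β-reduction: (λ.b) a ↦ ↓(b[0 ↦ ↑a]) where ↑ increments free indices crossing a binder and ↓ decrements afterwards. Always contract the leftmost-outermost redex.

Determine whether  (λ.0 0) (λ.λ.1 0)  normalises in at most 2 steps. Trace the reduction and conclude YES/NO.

Answer: NO — after 2 steps the term is λ.(λ.λ.1 0) 0, not yet normal

Working:
  start: (λ.0 0) (λ.λ.1 0)
  step 1: (λ.λ.1 0) (λ.λ.1 0)
  step 2: λ.(λ.λ.1 0) 0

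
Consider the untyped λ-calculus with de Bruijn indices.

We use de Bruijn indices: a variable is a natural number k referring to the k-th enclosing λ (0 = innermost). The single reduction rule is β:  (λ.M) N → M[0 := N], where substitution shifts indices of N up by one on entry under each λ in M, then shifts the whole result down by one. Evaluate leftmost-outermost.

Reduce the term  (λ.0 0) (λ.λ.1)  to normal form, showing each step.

Answer: normal form = λ.λ.λ.1  (in 2 steps)

Reduction:
  start: (λ.0 0) (λ.λ.1)
  step 1: (λ.λ.1) (λ.λ.1)
  step 2: λ.λ.λ.1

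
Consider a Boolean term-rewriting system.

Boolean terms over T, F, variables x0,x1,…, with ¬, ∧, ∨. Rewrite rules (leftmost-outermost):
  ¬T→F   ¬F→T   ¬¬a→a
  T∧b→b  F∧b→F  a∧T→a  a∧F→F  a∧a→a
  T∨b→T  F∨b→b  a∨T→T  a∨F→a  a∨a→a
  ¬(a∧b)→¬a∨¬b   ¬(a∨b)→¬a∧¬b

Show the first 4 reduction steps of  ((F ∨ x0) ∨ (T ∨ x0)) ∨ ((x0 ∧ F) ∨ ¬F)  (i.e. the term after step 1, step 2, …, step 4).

  start: ((F ∨ x0) ∨ (T ∨ x0)) ∨ ((x0 ∧ F) ∨ ¬F)
  [1] (x0 ∨ (T ∨ x0)) ∨ ((x0 ∧ F) ∨ ¬F)
  [2] (x0 ∨ T) ∨ ((x0 ∧ F) ∨ ¬F)
  [3] T ∨ ((x0 ∧ F) ∨ ¬F)
  [4] T

Answer: after 4 steps: T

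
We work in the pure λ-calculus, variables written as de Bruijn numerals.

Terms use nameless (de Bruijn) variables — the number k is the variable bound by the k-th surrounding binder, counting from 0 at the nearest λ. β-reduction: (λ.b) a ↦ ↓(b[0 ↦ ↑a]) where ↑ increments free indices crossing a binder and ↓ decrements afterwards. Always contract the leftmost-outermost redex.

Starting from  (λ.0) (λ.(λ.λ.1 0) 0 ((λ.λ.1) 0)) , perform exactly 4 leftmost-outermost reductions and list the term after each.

  start: (λ.0) (λ.(λ.λ.1 0) 0 ((λ.λ.1) 0))
  [1] λ.(λ.λ.1 0) 0 ((λ.λ.1) 0)
  [2] λ.(λ.1 0) ((λ.λ.1) 0)
  [3] λ.0 ((λ.λ.1) 0)
  [4] λ.0 (λ.1)

Answer: after 4 steps: λ.0 (λ.1)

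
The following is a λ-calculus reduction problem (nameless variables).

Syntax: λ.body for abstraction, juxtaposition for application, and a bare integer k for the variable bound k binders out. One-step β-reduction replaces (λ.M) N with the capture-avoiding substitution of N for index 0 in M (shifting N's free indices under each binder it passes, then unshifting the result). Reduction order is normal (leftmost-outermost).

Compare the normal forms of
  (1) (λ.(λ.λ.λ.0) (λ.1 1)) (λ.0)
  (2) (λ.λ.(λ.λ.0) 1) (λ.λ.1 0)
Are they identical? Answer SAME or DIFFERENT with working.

Term A:
  start: (λ.(λ.λ.λ.0) (λ.1 1)) (λ.0)
  →1  (λ.λ.λ.0) (λ.(λ.0) (λ.0))
  →2  λ.λ.0

Term B:
  start: (λ.λ.(λ.λ.0) 1) (λ.λ.1 0)
  →1  λ.(λ.λ.0) (λ.λ.1 0)
  →2  λ.λ.0

Answer: SAME — A ⇓ λ.λ.0, B ⇓ λ.λ.0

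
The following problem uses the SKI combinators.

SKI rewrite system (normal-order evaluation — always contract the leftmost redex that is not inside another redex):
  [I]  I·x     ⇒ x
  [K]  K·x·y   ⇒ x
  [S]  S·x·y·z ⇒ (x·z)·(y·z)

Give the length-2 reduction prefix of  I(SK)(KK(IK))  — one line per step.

  start: I(SK)(KK(IK))
  [1] SK(KK(IK))
  [2] SKK

Answer: after 2 steps: SKK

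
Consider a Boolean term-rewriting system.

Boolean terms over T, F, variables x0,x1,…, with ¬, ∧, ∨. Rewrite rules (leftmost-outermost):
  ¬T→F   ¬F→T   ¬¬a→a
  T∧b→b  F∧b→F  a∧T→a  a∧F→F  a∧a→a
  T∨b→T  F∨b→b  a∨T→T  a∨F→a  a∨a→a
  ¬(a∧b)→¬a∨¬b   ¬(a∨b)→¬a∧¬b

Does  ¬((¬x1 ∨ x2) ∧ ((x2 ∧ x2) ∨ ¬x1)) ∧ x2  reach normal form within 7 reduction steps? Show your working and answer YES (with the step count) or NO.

  start: ¬((¬x1 ∨ x2) ∧ ((x2 ∧ x2) ∨ ¬x1)) ∧ x2
  [1] (¬(¬x1 ∨ x2) ∨ ¬((x2 ∧ x2) ∨ ¬x1)) ∧ x2
  [2] ((¬¬x1 ∧ ¬x2) ∨ ¬((x2 ∧ x2) ∨ ¬x1)) ∧ x2
  [3] ((x1 ∧ ¬x2) ∨ ¬((x2 ∧ x2) ∨ ¬x1)) ∧ x2
  [4] ((x1 ∧ ¬x2) ∨ (¬(x2 ∧ x2) ∧ ¬¬x1)) ∧ x2
  [5] ((x1 ∧ ¬x2) ∨ ((¬x2 ∨ ¬x2) ∧ ¬¬x1)) ∧ x2
  [6] ((x1 ∧ ¬x2) ∨ (¬x2 ∧ ¬¬x1)) ∧ x2
  [7] ((x1 ∧ ¬x2) ∨ (¬x2 ∧ x1)) ∧ x2

Answer: YES — reaches normal form ((x1 ∧ ¬x2) ∨ (¬x2 ∧ x1)) ∧ x2 in 7 ≤ 7 steps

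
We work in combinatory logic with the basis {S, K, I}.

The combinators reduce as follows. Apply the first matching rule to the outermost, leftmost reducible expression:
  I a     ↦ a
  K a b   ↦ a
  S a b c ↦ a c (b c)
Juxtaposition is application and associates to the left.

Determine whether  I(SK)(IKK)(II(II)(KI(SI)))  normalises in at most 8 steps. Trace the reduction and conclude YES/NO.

  start: I(SK)(IKK)(II(II)(KI(SI)))
  →1  SK(IKK)(II(II)(KI(SI)))
  →2  K(II(II)(KI(SI)))(IKK(II(II)(KI(SI))))
  →3  II(II)(KI(SI))
  →4  I(II)(KI(SI))
  →5  II(KI(SI))
  →6  I(KI(SI))
  →7  KI(SI)
  →8  I

Answer: YES — reaches normal form I in 8 ≤ 8 steps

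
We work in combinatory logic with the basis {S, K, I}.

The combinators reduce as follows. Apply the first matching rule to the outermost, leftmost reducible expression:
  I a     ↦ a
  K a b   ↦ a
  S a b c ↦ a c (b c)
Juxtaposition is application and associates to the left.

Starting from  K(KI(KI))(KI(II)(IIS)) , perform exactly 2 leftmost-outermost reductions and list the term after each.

Answer: after 2 steps: I

Working:
  start: K(KI(KI))(KI(II)(IIS))
  [1] KI(KI)
  [2] I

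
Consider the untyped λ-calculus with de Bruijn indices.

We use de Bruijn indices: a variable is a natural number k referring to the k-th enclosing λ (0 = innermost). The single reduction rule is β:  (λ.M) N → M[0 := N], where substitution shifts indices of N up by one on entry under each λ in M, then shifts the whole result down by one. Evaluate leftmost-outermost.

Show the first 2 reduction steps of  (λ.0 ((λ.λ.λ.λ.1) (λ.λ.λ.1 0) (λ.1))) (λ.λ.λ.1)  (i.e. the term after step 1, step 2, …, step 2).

  start: (λ.0 ((λ.λ.λ.λ.1) (λ.λ.λ.1 0) (λ.1))) (λ.λ.λ.1)
  [1] (λ.λ.λ.1) ((λ.λ.λ.λ.1) (λ.λ.λ.1 0) (λ.λ.λ.λ.1))
  [2] λ.λ.1

Answer: after 2 steps: λ.λ.1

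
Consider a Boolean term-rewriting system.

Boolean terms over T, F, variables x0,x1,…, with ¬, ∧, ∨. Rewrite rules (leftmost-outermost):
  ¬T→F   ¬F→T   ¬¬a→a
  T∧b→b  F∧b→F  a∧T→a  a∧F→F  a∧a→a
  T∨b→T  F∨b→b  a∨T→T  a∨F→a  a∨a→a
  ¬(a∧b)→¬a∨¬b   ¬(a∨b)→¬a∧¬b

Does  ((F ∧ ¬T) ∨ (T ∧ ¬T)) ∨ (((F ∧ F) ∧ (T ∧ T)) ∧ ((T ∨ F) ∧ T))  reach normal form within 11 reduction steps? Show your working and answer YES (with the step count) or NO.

  start: ((F ∧ ¬T) ∨ (T ∧ ¬T)) ∨ (((F ∧ F) ∧ (T ∧ T)) ∧ ((T ∨ F) ∧ T))
  →1  (F ∨ (T ∧ ¬T)) ∨ (((F ∧ F) ∧ (T ∧ T)) ∧ ((T ∨ F) ∧ T))
  →2  (T ∧ ¬T) ∨ (((F ∧ F) ∧ (T ∧ T)) ∧ ((T ∨ F) ∧ T))
  →3  ¬T ∨ (((F ∧ F) ∧ (T ∧ T)) ∧ ((T ∨ F) ∧ T))
  →4  F ∨ (((F ∧ F) ∧ (T ∧ T)) ∧ ((T ∨ F) ∧ T))
  →5  ((F ∧ F) ∧ (T ∧ T)) ∧ ((T ∨ F) ∧ T)
  →6  (F ∧ (T ∧ T)) ∧ ((T ∨ F) ∧ T)
  →7  F ∧ ((T ∨ F) ∧ T)
  →8  F

Answer: YES — reaches normal form F in 8 ≤ 11 steps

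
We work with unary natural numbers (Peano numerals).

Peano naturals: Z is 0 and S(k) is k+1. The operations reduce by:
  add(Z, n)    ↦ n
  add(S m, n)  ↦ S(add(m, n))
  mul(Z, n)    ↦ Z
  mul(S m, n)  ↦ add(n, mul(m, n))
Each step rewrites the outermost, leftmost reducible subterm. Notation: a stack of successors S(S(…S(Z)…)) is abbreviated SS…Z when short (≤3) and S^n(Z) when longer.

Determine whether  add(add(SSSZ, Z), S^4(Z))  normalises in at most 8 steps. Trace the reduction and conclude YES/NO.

Answer: YES — reaches normal form S^7(Z) in 8 ≤ 8 steps

Derivation:
  start: add(add(SSSZ, Z), S^4(Z))
  →1  add(S(add(SSZ, Z)), S^4(Z))
  →2  S(add(add(SSZ, Z), S^4(Z)))
  →3  S(add(S(add(SZ, Z)), S^4(Z)))
  →4  S(S(add(add(SZ, Z), S^4(Z))))
  →5  S(S(add(S(add(Z, Z)), S^4(Z))))
  →6  S(S(S(add(add(Z, Z), S^4(Z)))))
  →7  S(S(S(add(Z, S^4(Z)))))
  →8  S^7(Z)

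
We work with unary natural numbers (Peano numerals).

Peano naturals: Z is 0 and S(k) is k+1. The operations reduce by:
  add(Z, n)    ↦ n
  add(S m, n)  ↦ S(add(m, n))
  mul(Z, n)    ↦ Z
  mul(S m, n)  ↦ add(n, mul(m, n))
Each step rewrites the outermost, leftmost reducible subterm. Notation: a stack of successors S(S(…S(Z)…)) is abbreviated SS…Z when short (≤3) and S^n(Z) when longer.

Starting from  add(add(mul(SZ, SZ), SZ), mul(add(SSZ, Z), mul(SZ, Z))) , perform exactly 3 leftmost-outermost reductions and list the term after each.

Answer: after 3 steps: add(S(add(add(Z, mul(Z, SZ)), SZ)), mul(add(SSZ, Z), mul(SZ, Z)))

Reduction:
  start: add(add(mul(SZ, SZ), SZ), mul(add(SSZ, Z), mul(SZ, Z)))
  →1  add(add(add(SZ, mul(Z, SZ)), SZ), mul(add(SSZ, Z), mul(SZ, Z)))
  →2  add(add(S(add(Z, mul(Z, SZ))), SZ), mul(add(SSZ, Z), mul(SZ, Z)))
  →3  add(S(add(add(Z, mul(Z, SZ)), SZ)), mul(add(SSZ, Z), mul(SZ, Z)))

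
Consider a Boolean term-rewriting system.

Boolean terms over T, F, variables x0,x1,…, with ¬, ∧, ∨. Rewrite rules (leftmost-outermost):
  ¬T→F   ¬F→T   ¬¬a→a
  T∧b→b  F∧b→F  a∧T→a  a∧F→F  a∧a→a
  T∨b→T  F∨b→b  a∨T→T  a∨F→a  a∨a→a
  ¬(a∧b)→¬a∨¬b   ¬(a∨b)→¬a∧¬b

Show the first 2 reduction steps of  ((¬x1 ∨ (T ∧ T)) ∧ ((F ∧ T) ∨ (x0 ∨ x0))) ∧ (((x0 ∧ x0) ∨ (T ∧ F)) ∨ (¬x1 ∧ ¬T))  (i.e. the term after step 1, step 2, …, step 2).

Answer: after 2 steps: (T ∧ ((F ∧ T) ∨ (x0 ∨ x0))) ∧ (((x0 ∧ x0) ∨ (T ∧ F)) ∨ (¬x1 ∧ ¬T))

Working:
  start: ((¬x1 ∨ (T ∧ T)) ∧ ((F ∧ T) ∨ (x0 ∨ x0))) ∧ (((x0 ∧ x0) ∨ (T ∧ F)) ∨ (¬x1 ∧ ¬T))
  →1  ((¬x1 ∨ T) ∧ ((F ∧ T) ∨ (x0 ∨ x0))) ∧ (((x0 ∧ x0) ∨ (T ∧ F)) ∨ (¬x1 ∧ ¬T))
  →2  (T ∧ ((F ∧ T) ∨ (x0 ∨ x0))) ∧ (((x0 ∧ x0) ∨ (T ∧ F)) ∨ (¬x1 ∧ ¬T))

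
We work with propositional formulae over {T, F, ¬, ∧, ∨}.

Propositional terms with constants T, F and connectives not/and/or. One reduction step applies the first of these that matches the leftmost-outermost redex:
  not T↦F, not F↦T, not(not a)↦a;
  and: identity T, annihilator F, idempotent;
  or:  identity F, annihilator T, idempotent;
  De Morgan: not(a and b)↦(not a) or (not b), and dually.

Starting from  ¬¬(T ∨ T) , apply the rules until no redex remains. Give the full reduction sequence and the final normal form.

  start: ¬¬(T ∨ T)
  →1  T ∨ T
  →2  T

Answer: normal form = T  (in 2 steps)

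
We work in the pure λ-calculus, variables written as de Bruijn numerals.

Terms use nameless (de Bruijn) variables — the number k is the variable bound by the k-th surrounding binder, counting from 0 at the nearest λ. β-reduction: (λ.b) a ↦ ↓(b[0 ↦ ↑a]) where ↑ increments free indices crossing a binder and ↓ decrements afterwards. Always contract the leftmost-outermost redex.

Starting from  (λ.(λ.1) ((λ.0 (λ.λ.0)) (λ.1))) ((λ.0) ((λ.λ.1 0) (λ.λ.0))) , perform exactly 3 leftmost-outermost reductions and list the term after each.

Answer: after 3 steps: (λ.λ.1 0) (λ.λ.0)

Working:
  start: (λ.(λ.1) ((λ.0 (λ.λ.0)) (λ.1))) ((λ.0) ((λ.λ.1 0) (λ.λ.0)))
  step 1: (λ.(λ.0) ((λ.λ.1 0) (λ.λ.0))) ((λ.0 (λ.λ.0)) (λ.(λ.0) ((λ.λ.1 0) (λ.λ.0))))
  step 2: (λ.0) ((λ.λ.1 0) (λ.λ.0))
  step 3: (λ.λ.1 0) (λ.λ.0)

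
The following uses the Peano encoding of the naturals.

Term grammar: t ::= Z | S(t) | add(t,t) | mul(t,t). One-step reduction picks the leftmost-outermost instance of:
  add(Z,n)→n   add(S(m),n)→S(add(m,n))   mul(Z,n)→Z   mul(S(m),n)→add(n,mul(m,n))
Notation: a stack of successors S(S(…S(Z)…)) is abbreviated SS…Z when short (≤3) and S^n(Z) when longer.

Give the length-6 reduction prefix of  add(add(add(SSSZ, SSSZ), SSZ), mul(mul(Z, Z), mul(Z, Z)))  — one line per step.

Answer: after 6 steps: S(S(add(add(add(SZ, SSSZ), SSZ), mul(mul(Z, Z), mul(Z, Z)))))

Working:
  start: add(add(add(SSSZ, SSSZ), SSZ), mul(mul(Z, Z), mul(Z, Z)))
  →1  add(add(S(add(SSZ, SSSZ)), SSZ), mul(mul(Z, Z), mul(Z, Z)))
  →2  add(S(add(add(SSZ, SSSZ), SSZ)), mul(mul(Z, Z), mul(Z, Z)))
  →3  S(add(add(add(SSZ, SSSZ), SSZ), mul(mul(Z, Z), mul(Z, Z))))
  →4  S(add(add(S(add(SZ, SSSZ)), SSZ), mul(mul(Z, Z), mul(Z, Z))))
  →5  S(add(S(add(add(SZ, SSSZ), SSZ)), mul(mul(Z, Z), mul(Z, Z))))
  →6  S(S(add(add(add(SZ, SSSZ), SSZ), mul(mul(Z, Z), mul(Z, Z)))))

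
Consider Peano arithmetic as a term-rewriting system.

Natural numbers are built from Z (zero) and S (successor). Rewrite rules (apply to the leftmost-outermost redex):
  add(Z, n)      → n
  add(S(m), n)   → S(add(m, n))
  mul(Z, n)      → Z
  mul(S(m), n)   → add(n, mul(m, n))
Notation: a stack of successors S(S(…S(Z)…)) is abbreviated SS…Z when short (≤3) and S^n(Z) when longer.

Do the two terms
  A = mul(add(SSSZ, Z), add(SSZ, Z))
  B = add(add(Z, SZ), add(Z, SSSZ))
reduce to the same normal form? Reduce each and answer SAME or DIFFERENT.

Answer: DIFFERENT — A ⇓ S^6(Z), B ⇓ S^4(Z)

Derivation:
Term A:
  start: mul(add(SSSZ, Z), add(SSZ, Z))
  →1  mul(S(add(SSZ, Z)), add(SSZ, Z))
  →2  add(add(SSZ, Z), mul(add(SSZ, Z), add(SSZ, Z)))
  →3  add(S(add(SZ, Z)), mul(add(SSZ, Z), add(SSZ, Z)))
  →4  S(add(add(SZ, Z), mul(add(SSZ, Z), add(SSZ, Z))))
  →5  S(add(S(add(Z, Z)), mul(add(SSZ, Z), add(SSZ, Z))))
  →6  S(S(add(add(Z, Z), mul(add(SSZ, Z), add(SSZ, Z)))))
  →7  S(S(add(Z, mul(add(SSZ, Z), add(SSZ, Z)))))
  →8  S(S(mul(add(SSZ, Z), add(SSZ, Z))))
  →9  S(S(mul(S(add(SZ, Z)), add(SSZ, Z))))
  →10  S(S(add(add(SSZ, Z), mul(add(SZ, Z), add(SSZ, Z)))))
  →11  S(S(add(S(add(SZ, Z)), mul(add(SZ, Z), add(SSZ, Z)))))
  →12  S(S(S(add(add(SZ, Z), mul(add(SZ, Z), add(SSZ, Z))))))
  →13  S(S(S(add(S(add(Z, Z)), mul(add(SZ, Z), add(SSZ, Z))))))
  →14  S(S(S(S(add(add(Z, Z), mul(add(SZ, Z), add(SSZ, Z)))))))
  →15  S(S(S(S(add(Z, mul(add(SZ, Z), add(SSZ, Z)))))))
  →16  S(S(S(S(mul(add(SZ, Z), add(SSZ, Z))))))
  →17  S(S(S(S(mul(S(add(Z, Z)), add(SSZ, Z))))))
  →18  S(S(S(S(add(add(SSZ, Z), mul(add(Z, Z), add(SSZ, Z)))))))
  →19  S(S(S(S(add(S(add(SZ, Z)), mul(add(Z, Z), add(SSZ, Z)))))))
  →20  S(S(S(S(S(add(add(SZ, Z), mul(add(Z, Z), add(SSZ, Z))))))))
  →21  S(S(S(S(S(add(S(add(Z, Z)), mul(add(Z, Z), add(SSZ, Z))))))))
  →22  S(S(S(S(S(S(add(add(Z, Z), mul(add(Z, Z), add(SSZ, Z)))))))))
  →23  S(S(S(S(S(S(add(Z, mul(add(Z, Z), add(SSZ, Z)))))))))
  →24  S(S(S(S(S(S(mul(add(Z, Z), add(SSZ, Z))))))))
  →25  S(S(S(S(S(S(mul(Z, add(SSZ, Z))))))))
  →26  S^6(Z)

Term B:
  start: add(add(Z, SZ), add(Z, SSSZ))
  →1  add(SZ, add(Z, SSSZ))
  →2  S(add(Z, add(Z, SSSZ)))
  →3  S(add(Z, SSSZ))
  →4  S^4(Z)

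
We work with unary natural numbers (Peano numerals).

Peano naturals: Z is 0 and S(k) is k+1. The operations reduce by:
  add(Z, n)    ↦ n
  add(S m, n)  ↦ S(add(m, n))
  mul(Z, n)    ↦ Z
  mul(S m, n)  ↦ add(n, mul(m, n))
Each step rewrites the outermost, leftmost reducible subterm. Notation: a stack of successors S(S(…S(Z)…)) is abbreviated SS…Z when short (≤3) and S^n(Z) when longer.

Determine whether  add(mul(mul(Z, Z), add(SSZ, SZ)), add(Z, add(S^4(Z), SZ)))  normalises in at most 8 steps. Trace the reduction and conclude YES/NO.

  start: add(mul(mul(Z, Z), add(SSZ, SZ)), add(Z, add(S^4(Z), SZ)))
  →1  add(mul(Z, add(SSZ, SZ)), add(Z, add(S^4(Z), SZ)))
  →2  add(Z, add(Z, add(S^4(Z), SZ)))
  →3  add(Z, add(S^4(Z), SZ))
  →4  add(S^4(Z), SZ)
  →5  S(add(SSSZ, SZ))
  →6  S(S(add(SSZ, SZ)))
  →7  S(S(S(add(SZ, SZ))))
  →8  S(S(S(S(add(Z, SZ)))))

Answer: NO — after 8 steps the term is S(S(S(S(add(Z, SZ))))), not yet normal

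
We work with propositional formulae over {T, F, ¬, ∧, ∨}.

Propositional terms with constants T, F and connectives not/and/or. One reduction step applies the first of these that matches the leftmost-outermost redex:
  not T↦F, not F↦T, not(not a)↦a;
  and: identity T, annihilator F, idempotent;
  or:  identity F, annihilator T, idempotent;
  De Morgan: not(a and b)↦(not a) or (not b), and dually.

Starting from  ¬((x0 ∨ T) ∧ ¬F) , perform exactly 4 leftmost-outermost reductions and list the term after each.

  start: ¬((x0 ∨ T) ∧ ¬F)
  [1] ¬(x0 ∨ T) ∨ ¬¬F
  [2] (¬x0 ∧ ¬T) ∨ ¬¬F
  [3] (¬x0 ∧ F) ∨ ¬¬F
  [4] F ∨ ¬¬F

Answer: after 4 steps: F ∨ ¬¬F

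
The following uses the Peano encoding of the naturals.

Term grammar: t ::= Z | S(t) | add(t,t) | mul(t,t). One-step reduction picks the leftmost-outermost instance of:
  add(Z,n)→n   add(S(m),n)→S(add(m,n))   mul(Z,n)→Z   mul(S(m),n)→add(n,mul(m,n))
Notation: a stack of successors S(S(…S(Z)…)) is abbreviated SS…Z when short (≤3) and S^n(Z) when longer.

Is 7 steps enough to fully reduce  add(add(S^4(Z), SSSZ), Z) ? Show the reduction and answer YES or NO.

Answer: NO — after 7 steps the term is S(S(S(add(S(add(Z, SSSZ)), Z)))), not yet normal

Derivation:
  start: add(add(S^4(Z), SSSZ), Z)
  →1  add(S(add(SSSZ, SSSZ)), Z)
  →2  S(add(add(SSSZ, SSSZ), Z))
  →3  S(add(S(add(SSZ, SSSZ)), Z))
  →4  S(S(add(add(SSZ, SSSZ), Z)))
  →5  S(S(add(S(add(SZ, SSSZ)), Z)))
  →6  S(S(S(add(add(SZ, SSSZ), Z))))
  →7  S(S(S(add(S(add(Z, SSSZ)), Z))))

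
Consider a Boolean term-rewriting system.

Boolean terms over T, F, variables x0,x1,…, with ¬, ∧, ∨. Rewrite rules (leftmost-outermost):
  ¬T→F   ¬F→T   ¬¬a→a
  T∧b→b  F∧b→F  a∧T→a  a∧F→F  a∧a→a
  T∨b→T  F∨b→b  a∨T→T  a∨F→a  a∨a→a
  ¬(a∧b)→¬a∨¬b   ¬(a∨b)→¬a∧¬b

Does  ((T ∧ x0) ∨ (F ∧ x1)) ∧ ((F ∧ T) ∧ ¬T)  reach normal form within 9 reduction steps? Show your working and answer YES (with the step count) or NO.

  start: ((T ∧ x0) ∨ (F ∧ x1)) ∧ ((F ∧ T) ∧ ¬T)
  [1] (x0 ∨ (F ∧ x1)) ∧ ((F ∧ T) ∧ ¬T)
  [2] (x0 ∨ F) ∧ ((F ∧ T) ∧ ¬T)
  [3] x0 ∧ ((F ∧ T) ∧ ¬T)
  [4] x0 ∧ (F ∧ ¬T)
  [5] x0 ∧ F
  [6] F

Answer: YES — reaches normal form F in 6 ≤ 9 steps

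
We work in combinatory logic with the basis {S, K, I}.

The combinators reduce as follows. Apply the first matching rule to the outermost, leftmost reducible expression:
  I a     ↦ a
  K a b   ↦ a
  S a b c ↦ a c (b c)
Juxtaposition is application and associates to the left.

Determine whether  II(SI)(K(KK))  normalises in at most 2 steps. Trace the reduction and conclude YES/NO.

  start: II(SI)(K(KK))
  step 1: I(SI)(K(KK))
  step 2: SI(K(KK))

Answer: YES — reaches normal form SI(K(KK)) in 2 ≤ 2 steps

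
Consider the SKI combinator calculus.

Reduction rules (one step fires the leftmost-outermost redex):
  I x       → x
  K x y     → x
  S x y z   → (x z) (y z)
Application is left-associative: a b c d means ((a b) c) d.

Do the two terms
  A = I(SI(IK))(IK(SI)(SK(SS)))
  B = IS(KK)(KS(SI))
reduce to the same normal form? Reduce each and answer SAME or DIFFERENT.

Answer: DIFFERENT — A ⇓ SI(K(SI)), B ⇓ S(KK)S

Reduction:
Term A:
  start: I(SI(IK))(IK(SI)(SK(SS)))
  →1  SI(IK)(IK(SI)(SK(SS)))
  →2  I(IK(SI)(SK(SS)))(IK(IK(SI)(SK(SS))))
  →3  IK(SI)(SK(SS))(IK(IK(SI)(SK(SS))))
  →4  K(SI)(SK(SS))(IK(IK(SI)(SK(SS))))
  →5  SI(IK(IK(SI)(SK(SS))))
  →6  SI(K(IK(SI)(SK(SS))))
  →7  SI(K(K(SI)(SK(SS))))
  →8  SI(K(SI))

Term B:
  start: IS(KK)(KS(SI))
  →1  S(KK)(KS(SI))
  →2  S(KK)S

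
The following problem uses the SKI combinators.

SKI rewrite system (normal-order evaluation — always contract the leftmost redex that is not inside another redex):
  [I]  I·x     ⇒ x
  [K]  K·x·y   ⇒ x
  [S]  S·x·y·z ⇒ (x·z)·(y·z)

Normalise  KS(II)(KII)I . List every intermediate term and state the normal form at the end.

  start: KS(II)(KII)I
  [1] S(KII)I
  [2] SII

Answer: normal form = SII  (in 2 steps)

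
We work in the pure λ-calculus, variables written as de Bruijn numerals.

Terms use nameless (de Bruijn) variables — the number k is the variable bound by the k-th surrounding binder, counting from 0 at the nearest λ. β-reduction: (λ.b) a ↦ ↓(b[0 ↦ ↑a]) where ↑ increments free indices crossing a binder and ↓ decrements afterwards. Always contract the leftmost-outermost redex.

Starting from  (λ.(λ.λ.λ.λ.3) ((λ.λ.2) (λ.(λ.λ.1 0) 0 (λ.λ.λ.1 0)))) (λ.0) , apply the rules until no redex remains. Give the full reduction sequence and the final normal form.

Answer: normal form = λ.λ.λ.λ.λ.0  (in 3 steps)

Working:
  start: (λ.(λ.λ.λ.λ.3) ((λ.λ.2) (λ.(λ.λ.1 0) 0 (λ.λ.λ.1 0)))) (λ.0)
  [1] (λ.λ.λ.λ.3) ((λ.λ.λ.0) (λ.(λ.λ.1 0) 0 (λ.λ.λ.1 0)))
  [2] λ.λ.λ.(λ.λ.λ.0) (λ.(λ.λ.1 0) 0 (λ.λ.λ.1 0))
  [3] λ.λ.λ.λ.λ.0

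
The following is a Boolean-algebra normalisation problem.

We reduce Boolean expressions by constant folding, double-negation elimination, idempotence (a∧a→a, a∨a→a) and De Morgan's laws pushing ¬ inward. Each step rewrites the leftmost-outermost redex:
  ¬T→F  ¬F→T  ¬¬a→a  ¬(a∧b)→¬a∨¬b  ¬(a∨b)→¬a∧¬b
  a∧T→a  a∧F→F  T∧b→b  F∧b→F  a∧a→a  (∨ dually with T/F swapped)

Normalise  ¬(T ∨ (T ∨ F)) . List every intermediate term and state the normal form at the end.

  start: ¬(T ∨ (T ∨ F))
  →1  ¬T ∧ ¬(T ∨ F)
  →2  F ∧ ¬(T ∨ F)
  →3  F

Answer: normal form = F  (in 3 steps)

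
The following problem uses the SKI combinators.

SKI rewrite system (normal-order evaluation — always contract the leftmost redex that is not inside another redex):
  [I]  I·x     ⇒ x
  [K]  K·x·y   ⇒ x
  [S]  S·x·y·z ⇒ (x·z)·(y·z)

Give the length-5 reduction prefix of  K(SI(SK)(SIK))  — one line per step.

Answer: after 5 steps: K(K(K(SK(SIK)))(SIK(K(SK(SIK)))))

Working:
  start: K(SI(SK)(SIK))
  [1] K(I(SIK)(SK(SIK)))
  [2] K(SIK(SK(SIK)))
  [3] K(I(SK(SIK))(K(SK(SIK))))
  [4] K(SK(SIK)(K(SK(SIK))))
  [5] K(K(K(SK(SIK)))(SIK(K(SK(SIK)))))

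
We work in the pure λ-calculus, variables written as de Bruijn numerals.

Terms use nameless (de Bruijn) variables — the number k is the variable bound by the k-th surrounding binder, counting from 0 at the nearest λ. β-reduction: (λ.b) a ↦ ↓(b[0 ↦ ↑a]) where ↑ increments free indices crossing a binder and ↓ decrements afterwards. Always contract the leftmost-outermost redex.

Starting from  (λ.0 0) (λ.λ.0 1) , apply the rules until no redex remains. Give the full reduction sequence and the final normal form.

  start: (λ.0 0) (λ.λ.0 1)
  step 1: (λ.λ.0 1) (λ.λ.0 1)
  step 2: λ.0 (λ.λ.0 1)

Answer: normal form = λ.0 (λ.λ.0 1)  (in 2 steps)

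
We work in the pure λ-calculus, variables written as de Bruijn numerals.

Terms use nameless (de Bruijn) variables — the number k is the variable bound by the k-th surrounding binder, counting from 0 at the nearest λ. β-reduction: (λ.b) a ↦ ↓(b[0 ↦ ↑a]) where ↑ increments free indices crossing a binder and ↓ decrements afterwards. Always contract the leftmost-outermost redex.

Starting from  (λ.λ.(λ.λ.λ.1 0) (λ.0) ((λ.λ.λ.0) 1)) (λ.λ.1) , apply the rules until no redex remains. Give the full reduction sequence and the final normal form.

  start: (λ.λ.(λ.λ.λ.1 0) (λ.0) ((λ.λ.λ.0) 1)) (λ.λ.1)
  step 1: λ.(λ.λ.λ.1 0) (λ.0) ((λ.λ.λ.0) (λ.λ.1))
  step 2: λ.(λ.λ.1 0) ((λ.λ.λ.0) (λ.λ.1))
  step 3: λ.λ.(λ.λ.λ.0) (λ.λ.1) 0
  step 4: λ.λ.(λ.λ.0) 0
  step 5: λ.λ.λ.0

Answer: normal form = λ.λ.λ.0  (in 5 steps)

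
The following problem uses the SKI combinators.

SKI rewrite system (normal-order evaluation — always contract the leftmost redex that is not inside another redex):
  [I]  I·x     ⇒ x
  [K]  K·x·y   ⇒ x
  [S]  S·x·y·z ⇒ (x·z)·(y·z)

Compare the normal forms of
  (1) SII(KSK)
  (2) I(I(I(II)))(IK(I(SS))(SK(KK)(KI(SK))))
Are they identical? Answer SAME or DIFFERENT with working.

Term A:
  start: SII(KSK)
  [1] I(KSK)(I(KSK))
  [2] KSK(I(KSK))
  [3] S(I(KSK))
  [4] S(KSK)
  [5] SS

Term B:
  start: I(I(I(II)))(IK(I(SS))(SK(KK)(KI(SK))))
  [1] I(I(II))(IK(I(SS))(SK(KK)(KI(SK))))
  [2] I(II)(IK(I(SS))(SK(KK)(KI(SK))))
  [3] II(IK(I(SS))(SK(KK)(KI(SK))))
  [4] I(IK(I(SS))(SK(KK)(KI(SK))))
  [5] IK(I(SS))(SK(KK)(KI(SK)))
  [6] K(I(SS))(SK(KK)(KI(SK)))
  [7] I(SS)
  [8] SS

Answer: SAME — A ⇓ SS, B ⇓ SS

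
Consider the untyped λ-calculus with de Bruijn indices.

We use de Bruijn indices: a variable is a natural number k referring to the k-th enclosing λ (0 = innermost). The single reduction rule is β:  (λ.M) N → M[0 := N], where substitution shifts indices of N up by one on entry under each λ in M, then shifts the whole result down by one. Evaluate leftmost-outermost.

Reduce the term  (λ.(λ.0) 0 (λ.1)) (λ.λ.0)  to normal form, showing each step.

Answer: normal form = λ.0  (in 3 steps)

Reduction:
  start: (λ.(λ.0) 0 (λ.1)) (λ.λ.0)
  →1  (λ.0) (λ.λ.0) (λ.λ.λ.0)
  →2  (λ.λ.0) (λ.λ.λ.0)
  →3  λ.0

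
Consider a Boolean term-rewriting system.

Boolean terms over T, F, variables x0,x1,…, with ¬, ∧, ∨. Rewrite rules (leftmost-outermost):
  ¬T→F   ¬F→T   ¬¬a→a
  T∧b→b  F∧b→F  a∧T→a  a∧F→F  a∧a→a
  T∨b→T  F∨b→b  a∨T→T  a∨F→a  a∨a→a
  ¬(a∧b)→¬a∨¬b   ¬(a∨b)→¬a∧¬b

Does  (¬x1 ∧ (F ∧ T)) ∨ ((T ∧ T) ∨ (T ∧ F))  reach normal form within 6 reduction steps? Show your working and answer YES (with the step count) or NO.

Answer: YES — reaches normal form T in 5 ≤ 6 steps

Derivation:
  start: (¬x1 ∧ (F ∧ T)) ∨ ((T ∧ T) ∨ (T ∧ F))
  →1  (¬x1 ∧ F) ∨ ((T ∧ T) ∨ (T ∧ F))
  →2  F ∨ ((T ∧ T) ∨ (T ∧ F))
  →3  (T ∧ T) ∨ (T ∧ F)
  →4  T ∨ (T ∧ F)
  →5  T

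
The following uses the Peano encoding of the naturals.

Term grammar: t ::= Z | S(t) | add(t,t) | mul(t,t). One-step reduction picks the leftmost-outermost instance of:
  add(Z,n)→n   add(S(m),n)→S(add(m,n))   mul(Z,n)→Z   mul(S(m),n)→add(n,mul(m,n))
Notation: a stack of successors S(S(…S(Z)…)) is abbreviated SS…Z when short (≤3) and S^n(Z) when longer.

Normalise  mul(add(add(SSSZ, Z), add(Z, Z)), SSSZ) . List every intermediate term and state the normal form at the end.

  start: mul(add(add(SSSZ, Z), add(Z, Z)), SSSZ)
  [1] mul(add(S(add(SSZ, Z)), add(Z, Z)), SSSZ)
  [2] mul(S(add(add(SSZ, Z), add(Z, Z))), SSSZ)
  [3] add(SSSZ, mul(add(add(SSZ, Z), add(Z, Z)), SSSZ))
  [4] S(add(SSZ, mul(add(add(SSZ, Z), add(Z, Z)), SSSZ)))
  [5] S(S(add(SZ, mul(add(add(SSZ, Z), add(Z, Z)), SSSZ))))
  [6] S(S(S(add(Z, mul(add(add(SSZ, Z), add(Z, Z)), SSSZ)))))
  [7] S(S(S(mul(add(add(SSZ, Z), add(Z, Z)), SSSZ))))
  [8] S(S(S(mul(add(S(add(SZ, Z)), add(Z, Z)), SSSZ))))
  [9] S(S(S(mul(S(add(add(SZ, Z), add(Z, Z))), SSSZ))))
  [10] S(S(S(add(SSSZ, mul(add(add(SZ, Z), add(Z, Z)), SSSZ)))))
  [11] S(S(S(S(add(SSZ, mul(add(add(SZ, Z), add(Z, Z)), SSSZ))))))
  [12] S(S(S(S(S(add(SZ, mul(add(add(SZ, Z), add(Z, Z)), SSSZ)))))))
  [13] S(S(S(S(S(S(add(Z, mul(add(add(SZ, Z), add(Z, Z)), SSSZ))))))))
  [14] S(S(S(S(S(S(mul(add(add(SZ, Z), add(Z, Z)), SSSZ)))))))
  [15] S(S(S(S(S(S(mul(add(S(add(Z, Z)), add(Z, Z)), SSSZ)))))))
  [16] S(S(S(S(S(S(mul(S(add(add(Z, Z), add(Z, Z))), SSSZ)))))))
  [17] S(S(S(S(S(S(add(SSSZ, mul(add(add(Z, Z), add(Z, Z)), SSSZ))))))))
  [18] S(S(S(S(S(S(S(add(SSZ, mul(add(add(Z, Z), add(Z, Z)), SSSZ)))))))))
  [19] S(S(S(S(S(S(S(S(add(SZ, mul(add(add(Z, Z), add(Z, Z)), SSSZ))))))))))
  [20] S(S(S(S(S(S(S(S(S(add(Z, mul(add(add(Z, Z), add(Z, Z)), SSSZ)))))))))))
  [21] S(S(S(S(S(S(S(S(S(mul(add(add(Z, Z), add(Z, Z)), SSSZ))))))))))
  [22] S(S(S(S(S(S(S(S(S(mul(add(Z, add(Z, Z)), SSSZ))))))))))
  [23] S(S(S(S(S(S(S(S(S(mul(add(Z, Z), SSSZ))))))))))
  [24] S(S(S(S(S(S(S(S(S(mul(Z, SSSZ))))))))))
  [25] S^9(Z)

Answer: normal form = S^9(Z)  (in 25 steps)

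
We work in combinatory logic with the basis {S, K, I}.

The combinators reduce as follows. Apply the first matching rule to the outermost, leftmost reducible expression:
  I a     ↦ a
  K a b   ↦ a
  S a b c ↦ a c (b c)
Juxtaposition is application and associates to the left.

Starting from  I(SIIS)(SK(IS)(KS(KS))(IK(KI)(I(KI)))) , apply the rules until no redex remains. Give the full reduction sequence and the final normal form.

Answer: normal form = SS(S(KI))  (in 9 steps)

Derivation:
  start: I(SIIS)(SK(IS)(KS(KS))(IK(KI)(I(KI))))
  →1  SIIS(SK(IS)(KS(KS))(IK(KI)(I(KI))))
  →2  IS(IS)(SK(IS)(KS(KS))(IK(KI)(I(KI))))
  →3  S(IS)(SK(IS)(KS(KS))(IK(KI)(I(KI))))
  →4  SS(SK(IS)(KS(KS))(IK(KI)(I(KI))))
  →5  SS(K(KS(KS))(IS(KS(KS)))(IK(KI)(I(KI))))
  →6  SS(KS(KS)(IK(KI)(I(KI))))
  →7  SS(S(IK(KI)(I(KI))))
  →8  SS(S(K(KI)(I(KI))))
  →9  SS(S(KI))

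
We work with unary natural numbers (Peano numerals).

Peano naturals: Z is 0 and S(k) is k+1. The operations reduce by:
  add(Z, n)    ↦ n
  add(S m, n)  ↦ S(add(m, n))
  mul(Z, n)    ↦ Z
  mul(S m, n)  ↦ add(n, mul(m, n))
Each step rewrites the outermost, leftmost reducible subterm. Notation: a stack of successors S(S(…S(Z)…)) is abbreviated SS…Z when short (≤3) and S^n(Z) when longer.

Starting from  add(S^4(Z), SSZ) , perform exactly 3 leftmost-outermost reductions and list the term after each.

  start: add(S^4(Z), SSZ)
  →1  S(add(SSSZ, SSZ))
  →2  S(S(add(SSZ, SSZ)))
  →3  S(S(S(add(SZ, SSZ))))

Answer: after 3 steps: S(S(S(add(SZ, SSZ))))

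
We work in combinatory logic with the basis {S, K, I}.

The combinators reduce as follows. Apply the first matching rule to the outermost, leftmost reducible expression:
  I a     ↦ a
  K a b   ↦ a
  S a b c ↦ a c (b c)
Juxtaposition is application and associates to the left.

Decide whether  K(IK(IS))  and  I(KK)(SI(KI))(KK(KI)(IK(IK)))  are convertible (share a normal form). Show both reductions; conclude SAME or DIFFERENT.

Answer: DIFFERENT — A ⇓ K(KS), B ⇓ K(K(KK))

Derivation:
Term A:
  start: K(IK(IS))
  step 1: K(K(IS))
  step 2: K(KS)

Term B:
  start: I(KK)(SI(KI))(KK(KI)(IK(IK)))
  step 1: KK(SI(KI))(KK(KI)(IK(IK)))
  step 2: K(KK(KI)(IK(IK)))
  step 3: K(K(IK(IK)))
  step 4: K(K(K(IK)))
  step 5: K(K(KK))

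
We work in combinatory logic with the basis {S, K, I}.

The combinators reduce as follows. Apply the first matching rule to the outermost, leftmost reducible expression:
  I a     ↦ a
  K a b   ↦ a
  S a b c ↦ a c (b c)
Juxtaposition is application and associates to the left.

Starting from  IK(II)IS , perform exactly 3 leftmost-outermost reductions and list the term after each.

  start: IK(II)IS
  step 1: K(II)IS
  step 2: IIS
  step 3: IS

Answer: after 3 steps: IS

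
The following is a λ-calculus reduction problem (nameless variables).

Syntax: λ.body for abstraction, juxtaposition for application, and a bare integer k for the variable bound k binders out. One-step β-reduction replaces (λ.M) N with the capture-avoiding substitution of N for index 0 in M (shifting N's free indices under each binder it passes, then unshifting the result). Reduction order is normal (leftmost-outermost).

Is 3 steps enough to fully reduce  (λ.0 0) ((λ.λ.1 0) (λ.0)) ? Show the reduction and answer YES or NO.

  start: (λ.0 0) ((λ.λ.1 0) (λ.0))
  step 1: (λ.λ.1 0) (λ.0) ((λ.λ.1 0) (λ.0))
  step 2: (λ.(λ.0) 0) ((λ.λ.1 0) (λ.0))
  step 3: (λ.0) ((λ.λ.1 0) (λ.0))

Answer: NO — after 3 steps the term is (λ.0) ((λ.λ.1 0) (λ.0)), not yet normal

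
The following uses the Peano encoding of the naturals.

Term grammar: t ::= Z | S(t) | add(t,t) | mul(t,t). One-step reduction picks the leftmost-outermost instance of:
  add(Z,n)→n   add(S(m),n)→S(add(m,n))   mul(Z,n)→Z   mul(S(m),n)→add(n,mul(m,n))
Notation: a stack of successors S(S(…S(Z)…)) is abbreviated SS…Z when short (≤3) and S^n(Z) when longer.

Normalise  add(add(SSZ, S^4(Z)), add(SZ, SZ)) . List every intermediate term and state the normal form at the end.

  start: add(add(SSZ, S^4(Z)), add(SZ, SZ))
  [1] add(S(add(SZ, S^4(Z))), add(SZ, SZ))
  [2] S(add(add(SZ, S^4(Z)), add(SZ, SZ)))
  [3] S(add(S(add(Z, S^4(Z))), add(SZ, SZ)))
  [4] S(S(add(add(Z, S^4(Z)), add(SZ, SZ))))
  [5] S(S(add(S^4(Z), add(SZ, SZ))))
  [6] S(S(S(add(SSSZ, add(SZ, SZ)))))
  [7] S(S(S(S(add(SSZ, add(SZ, SZ))))))
  [8] S(S(S(S(S(add(SZ, add(SZ, SZ)))))))
  [9] S(S(S(S(S(S(add(Z, add(SZ, SZ))))))))
  [10] S(S(S(S(S(S(add(SZ, SZ)))))))
  [11] S(S(S(S(S(S(S(add(Z, SZ))))))))
  [12] S^8(Z)

Answer: normal form = S^8(Z)  (in 12 steps)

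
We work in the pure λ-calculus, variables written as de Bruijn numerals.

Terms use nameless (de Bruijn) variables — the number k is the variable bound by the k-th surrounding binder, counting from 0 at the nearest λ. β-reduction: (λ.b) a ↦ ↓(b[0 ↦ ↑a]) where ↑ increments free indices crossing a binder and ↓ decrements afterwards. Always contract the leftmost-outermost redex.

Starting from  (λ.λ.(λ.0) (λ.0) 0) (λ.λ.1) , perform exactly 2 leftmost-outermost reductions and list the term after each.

  start: (λ.λ.(λ.0) (λ.0) 0) (λ.λ.1)
  →1  λ.(λ.0) (λ.0) 0
  →2  λ.(λ.0) 0

Answer: after 2 steps: λ.(λ.0) 0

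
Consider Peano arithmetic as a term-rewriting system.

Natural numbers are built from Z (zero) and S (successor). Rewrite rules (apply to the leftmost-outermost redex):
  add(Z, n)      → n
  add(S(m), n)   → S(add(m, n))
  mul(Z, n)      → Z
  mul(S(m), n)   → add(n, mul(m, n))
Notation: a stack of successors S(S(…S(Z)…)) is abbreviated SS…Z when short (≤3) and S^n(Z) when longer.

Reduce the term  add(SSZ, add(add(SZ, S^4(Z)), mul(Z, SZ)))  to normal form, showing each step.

Answer: normal form = S^7(Z)  (in 12 steps)

Reduction:
  start: add(SSZ, add(add(SZ, S^4(Z)), mul(Z, SZ)))
  [1] S(add(SZ, add(add(SZ, S^4(Z)), mul(Z, SZ))))
  [2] S(S(add(Z, add(add(SZ, S^4(Z)), mul(Z, SZ)))))
  [3] S(S(add(add(SZ, S^4(Z)), mul(Z, SZ))))
  [4] S(S(add(S(add(Z, S^4(Z))), mul(Z, SZ))))
  [5] S(S(S(add(add(Z, S^4(Z)), mul(Z, SZ)))))
  [6] S(S(S(add(S^4(Z), mul(Z, SZ)))))
  [7] S(S(S(S(add(SSSZ, mul(Z, SZ))))))
  [8] S(S(S(S(S(add(SSZ, mul(Z, SZ)))))))
  [9] S(S(S(S(S(S(add(SZ, mul(Z, SZ))))))))
  [10] S(S(S(S(S(S(S(add(Z, mul(Z, SZ)))))))))
  [11] S(S(S(S(S(S(S(mul(Z, SZ))))))))
  [12] S^7(Z)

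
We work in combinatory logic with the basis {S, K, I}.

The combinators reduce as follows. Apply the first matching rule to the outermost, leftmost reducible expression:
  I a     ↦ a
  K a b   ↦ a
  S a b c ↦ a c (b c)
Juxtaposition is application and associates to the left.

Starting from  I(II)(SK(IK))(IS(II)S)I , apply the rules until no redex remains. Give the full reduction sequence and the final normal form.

  start: I(II)(SK(IK))(IS(II)S)I
  step 1: II(SK(IK))(IS(II)S)I
  step 2: I(SK(IK))(IS(II)S)I
  step 3: SK(IK)(IS(II)S)I
  step 4: K(IS(II)S)(IK(IS(II)S))I
  step 5: IS(II)SI
  step 6: S(II)SI
  step 7: III(SI)
  step 8: II(SI)
  step 9: I(SI)
  step 10: SI

Answer: normal form = SI  (in 10 steps)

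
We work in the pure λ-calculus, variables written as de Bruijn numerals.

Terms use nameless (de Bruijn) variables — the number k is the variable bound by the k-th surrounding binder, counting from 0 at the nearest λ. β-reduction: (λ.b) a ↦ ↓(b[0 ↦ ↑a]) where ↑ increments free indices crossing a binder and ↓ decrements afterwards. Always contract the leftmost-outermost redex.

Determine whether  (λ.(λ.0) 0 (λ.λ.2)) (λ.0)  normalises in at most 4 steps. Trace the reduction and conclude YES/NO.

Answer: YES — reaches normal form λ.λ.λ.0 in 3 ≤ 4 steps

Derivation:
  start: (λ.(λ.0) 0 (λ.λ.2)) (λ.0)
  [1] (λ.0) (λ.0) (λ.λ.λ.0)
  [2] (λ.0) (λ.λ.λ.0)
  [3] λ.λ.λ.0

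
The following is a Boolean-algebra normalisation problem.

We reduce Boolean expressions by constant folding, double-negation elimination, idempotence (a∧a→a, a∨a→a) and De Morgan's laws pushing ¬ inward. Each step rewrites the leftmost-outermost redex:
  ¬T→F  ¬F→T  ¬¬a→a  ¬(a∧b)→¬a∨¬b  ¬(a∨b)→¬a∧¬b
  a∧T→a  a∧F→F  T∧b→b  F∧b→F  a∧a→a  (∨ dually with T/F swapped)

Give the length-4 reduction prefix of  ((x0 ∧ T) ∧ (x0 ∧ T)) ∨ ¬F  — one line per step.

  start: ((x0 ∧ T) ∧ (x0 ∧ T)) ∨ ¬F
  step 1: (x0 ∧ T) ∨ ¬F
  step 2: x0 ∨ ¬F
  step 3: x0 ∨ T
  step 4: T

Answer: after 4 steps: T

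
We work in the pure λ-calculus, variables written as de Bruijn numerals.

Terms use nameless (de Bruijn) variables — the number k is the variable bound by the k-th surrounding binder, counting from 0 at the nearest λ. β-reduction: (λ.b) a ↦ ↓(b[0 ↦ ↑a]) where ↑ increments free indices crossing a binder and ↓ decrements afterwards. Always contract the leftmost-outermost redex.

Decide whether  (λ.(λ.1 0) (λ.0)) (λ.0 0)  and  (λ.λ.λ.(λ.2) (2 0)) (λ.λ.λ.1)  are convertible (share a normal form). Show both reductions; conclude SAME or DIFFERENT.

Answer: DIFFERENT — A ⇓ λ.0, B ⇓ λ.λ.1

Reduction:
Term A:
  start: (λ.(λ.1 0) (λ.0)) (λ.0 0)
  →1  (λ.(λ.0 0) 0) (λ.0)
  →2  (λ.0 0) (λ.0)
  →3  (λ.0) (λ.0)
  →4  λ.0

Term B:
  start: (λ.λ.λ.(λ.2) (2 0)) (λ.λ.λ.1)
  →1  λ.λ.(λ.2) ((λ.λ.λ.1) 0)
  →2  λ.λ.1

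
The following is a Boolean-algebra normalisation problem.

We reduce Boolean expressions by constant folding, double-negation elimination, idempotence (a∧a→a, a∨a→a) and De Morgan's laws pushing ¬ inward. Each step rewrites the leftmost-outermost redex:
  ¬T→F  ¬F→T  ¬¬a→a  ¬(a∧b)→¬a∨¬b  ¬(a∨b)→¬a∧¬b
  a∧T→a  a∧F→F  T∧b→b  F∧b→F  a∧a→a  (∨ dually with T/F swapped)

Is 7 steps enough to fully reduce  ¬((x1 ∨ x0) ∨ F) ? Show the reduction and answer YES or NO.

Answer: YES — reaches normal form ¬x1 ∧ ¬x0 in 4 ≤ 7 steps

Derivation:
  start: ¬((x1 ∨ x0) ∨ F)
  [1] ¬(x1 ∨ x0) ∧ ¬F
  [2] (¬x1 ∧ ¬x0) ∧ ¬F
  [3] (¬x1 ∧ ¬x0) ∧ T
  [4] ¬x1 ∧ ¬x0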